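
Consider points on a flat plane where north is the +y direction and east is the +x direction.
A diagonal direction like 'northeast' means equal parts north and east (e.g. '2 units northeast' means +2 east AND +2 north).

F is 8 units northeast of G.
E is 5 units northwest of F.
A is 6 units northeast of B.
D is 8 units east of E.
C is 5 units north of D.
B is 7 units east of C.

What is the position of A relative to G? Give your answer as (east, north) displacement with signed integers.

Answer: A is at (east=24, north=24) relative to G.

Derivation:
Place G at the origin (east=0, north=0).
  F is 8 units northeast of G: delta (east=+8, north=+8); F at (east=8, north=8).
  E is 5 units northwest of F: delta (east=-5, north=+5); E at (east=3, north=13).
  D is 8 units east of E: delta (east=+8, north=+0); D at (east=11, north=13).
  C is 5 units north of D: delta (east=+0, north=+5); C at (east=11, north=18).
  B is 7 units east of C: delta (east=+7, north=+0); B at (east=18, north=18).
  A is 6 units northeast of B: delta (east=+6, north=+6); A at (east=24, north=24).
Therefore A relative to G: (east=24, north=24).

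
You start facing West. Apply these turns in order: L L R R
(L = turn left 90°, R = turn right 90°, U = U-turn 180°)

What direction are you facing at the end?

Start: West
  L (left (90° counter-clockwise)) -> South
  L (left (90° counter-clockwise)) -> East
  R (right (90° clockwise)) -> South
  R (right (90° clockwise)) -> West
Final: West

Answer: Final heading: West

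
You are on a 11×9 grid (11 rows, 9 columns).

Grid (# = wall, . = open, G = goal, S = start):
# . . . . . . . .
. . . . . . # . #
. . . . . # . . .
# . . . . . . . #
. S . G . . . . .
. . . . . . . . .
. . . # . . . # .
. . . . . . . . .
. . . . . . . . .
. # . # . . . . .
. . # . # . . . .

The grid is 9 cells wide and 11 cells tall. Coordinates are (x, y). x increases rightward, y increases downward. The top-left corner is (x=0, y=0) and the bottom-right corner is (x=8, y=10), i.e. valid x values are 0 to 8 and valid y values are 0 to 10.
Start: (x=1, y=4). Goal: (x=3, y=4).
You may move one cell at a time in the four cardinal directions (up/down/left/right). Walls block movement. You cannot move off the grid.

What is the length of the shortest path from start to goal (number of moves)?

Answer: Shortest path length: 2

Derivation:
BFS from (x=1, y=4) until reaching (x=3, y=4):
  Distance 0: (x=1, y=4)
  Distance 1: (x=1, y=3), (x=0, y=4), (x=2, y=4), (x=1, y=5)
  Distance 2: (x=1, y=2), (x=2, y=3), (x=3, y=4), (x=0, y=5), (x=2, y=5), (x=1, y=6)  <- goal reached here
One shortest path (2 moves): (x=1, y=4) -> (x=2, y=4) -> (x=3, y=4)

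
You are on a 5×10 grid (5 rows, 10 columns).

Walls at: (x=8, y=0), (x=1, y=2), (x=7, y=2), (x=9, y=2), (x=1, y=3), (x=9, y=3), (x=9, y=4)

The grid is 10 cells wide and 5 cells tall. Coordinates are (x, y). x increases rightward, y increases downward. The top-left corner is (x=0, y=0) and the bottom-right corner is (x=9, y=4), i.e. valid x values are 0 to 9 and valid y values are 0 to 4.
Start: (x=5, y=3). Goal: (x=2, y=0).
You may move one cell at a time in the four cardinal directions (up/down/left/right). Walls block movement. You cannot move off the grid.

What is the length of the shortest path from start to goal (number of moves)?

BFS from (x=5, y=3) until reaching (x=2, y=0):
  Distance 0: (x=5, y=3)
  Distance 1: (x=5, y=2), (x=4, y=3), (x=6, y=3), (x=5, y=4)
  Distance 2: (x=5, y=1), (x=4, y=2), (x=6, y=2), (x=3, y=3), (x=7, y=3), (x=4, y=4), (x=6, y=4)
  Distance 3: (x=5, y=0), (x=4, y=1), (x=6, y=1), (x=3, y=2), (x=2, y=3), (x=8, y=3), (x=3, y=4), (x=7, y=4)
  Distance 4: (x=4, y=0), (x=6, y=0), (x=3, y=1), (x=7, y=1), (x=2, y=2), (x=8, y=2), (x=2, y=4), (x=8, y=4)
  Distance 5: (x=3, y=0), (x=7, y=0), (x=2, y=1), (x=8, y=1), (x=1, y=4)
  Distance 6: (x=2, y=0), (x=1, y=1), (x=9, y=1), (x=0, y=4)  <- goal reached here
One shortest path (6 moves): (x=5, y=3) -> (x=4, y=3) -> (x=3, y=3) -> (x=2, y=3) -> (x=2, y=2) -> (x=2, y=1) -> (x=2, y=0)

Answer: Shortest path length: 6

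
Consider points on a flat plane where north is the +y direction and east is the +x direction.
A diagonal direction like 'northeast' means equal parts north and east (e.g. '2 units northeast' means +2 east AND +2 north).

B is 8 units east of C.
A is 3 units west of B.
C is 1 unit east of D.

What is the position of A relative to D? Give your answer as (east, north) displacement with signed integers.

Answer: A is at (east=6, north=0) relative to D.

Derivation:
Place D at the origin (east=0, north=0).
  C is 1 unit east of D: delta (east=+1, north=+0); C at (east=1, north=0).
  B is 8 units east of C: delta (east=+8, north=+0); B at (east=9, north=0).
  A is 3 units west of B: delta (east=-3, north=+0); A at (east=6, north=0).
Therefore A relative to D: (east=6, north=0).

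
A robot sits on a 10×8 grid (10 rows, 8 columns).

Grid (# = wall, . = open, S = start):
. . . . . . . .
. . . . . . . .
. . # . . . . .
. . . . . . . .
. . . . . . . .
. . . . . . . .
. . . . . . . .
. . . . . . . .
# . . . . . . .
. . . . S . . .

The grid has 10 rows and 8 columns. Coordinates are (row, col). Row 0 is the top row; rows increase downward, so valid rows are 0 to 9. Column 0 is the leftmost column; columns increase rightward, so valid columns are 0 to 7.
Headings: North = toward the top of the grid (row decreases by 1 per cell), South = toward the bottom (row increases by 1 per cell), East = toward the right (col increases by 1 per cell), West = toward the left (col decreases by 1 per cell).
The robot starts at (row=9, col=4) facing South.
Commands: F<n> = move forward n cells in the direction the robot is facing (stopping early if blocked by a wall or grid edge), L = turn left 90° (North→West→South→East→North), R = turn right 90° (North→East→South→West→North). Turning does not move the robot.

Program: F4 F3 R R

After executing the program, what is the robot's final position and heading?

Answer: Final position: (row=9, col=4), facing North

Derivation:
Start: (row=9, col=4), facing South
  F4: move forward 0/4 (blocked), now at (row=9, col=4)
  F3: move forward 0/3 (blocked), now at (row=9, col=4)
  R: turn right, now facing West
  R: turn right, now facing North
Final: (row=9, col=4), facing North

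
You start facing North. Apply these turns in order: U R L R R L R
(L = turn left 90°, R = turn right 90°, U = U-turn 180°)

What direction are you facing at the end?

Start: North
  U (U-turn (180°)) -> South
  R (right (90° clockwise)) -> West
  L (left (90° counter-clockwise)) -> South
  R (right (90° clockwise)) -> West
  R (right (90° clockwise)) -> North
  L (left (90° counter-clockwise)) -> West
  R (right (90° clockwise)) -> North
Final: North

Answer: Final heading: North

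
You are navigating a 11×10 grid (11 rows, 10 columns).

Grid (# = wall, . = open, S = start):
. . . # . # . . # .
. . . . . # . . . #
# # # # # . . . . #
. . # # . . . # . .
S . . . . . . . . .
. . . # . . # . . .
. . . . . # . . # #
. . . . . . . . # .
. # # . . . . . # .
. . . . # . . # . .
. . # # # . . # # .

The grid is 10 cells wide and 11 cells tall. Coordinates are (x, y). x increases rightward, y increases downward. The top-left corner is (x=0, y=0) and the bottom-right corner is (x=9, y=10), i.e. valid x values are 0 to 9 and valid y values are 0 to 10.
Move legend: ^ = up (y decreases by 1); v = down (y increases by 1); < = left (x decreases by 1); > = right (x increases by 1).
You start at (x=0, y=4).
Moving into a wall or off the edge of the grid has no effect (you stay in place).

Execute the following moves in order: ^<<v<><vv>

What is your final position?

Start: (x=0, y=4)
  ^ (up): (x=0, y=4) -> (x=0, y=3)
  < (left): blocked, stay at (x=0, y=3)
  < (left): blocked, stay at (x=0, y=3)
  v (down): (x=0, y=3) -> (x=0, y=4)
  < (left): blocked, stay at (x=0, y=4)
  > (right): (x=0, y=4) -> (x=1, y=4)
  < (left): (x=1, y=4) -> (x=0, y=4)
  v (down): (x=0, y=4) -> (x=0, y=5)
  v (down): (x=0, y=5) -> (x=0, y=6)
  > (right): (x=0, y=6) -> (x=1, y=6)
Final: (x=1, y=6)

Answer: Final position: (x=1, y=6)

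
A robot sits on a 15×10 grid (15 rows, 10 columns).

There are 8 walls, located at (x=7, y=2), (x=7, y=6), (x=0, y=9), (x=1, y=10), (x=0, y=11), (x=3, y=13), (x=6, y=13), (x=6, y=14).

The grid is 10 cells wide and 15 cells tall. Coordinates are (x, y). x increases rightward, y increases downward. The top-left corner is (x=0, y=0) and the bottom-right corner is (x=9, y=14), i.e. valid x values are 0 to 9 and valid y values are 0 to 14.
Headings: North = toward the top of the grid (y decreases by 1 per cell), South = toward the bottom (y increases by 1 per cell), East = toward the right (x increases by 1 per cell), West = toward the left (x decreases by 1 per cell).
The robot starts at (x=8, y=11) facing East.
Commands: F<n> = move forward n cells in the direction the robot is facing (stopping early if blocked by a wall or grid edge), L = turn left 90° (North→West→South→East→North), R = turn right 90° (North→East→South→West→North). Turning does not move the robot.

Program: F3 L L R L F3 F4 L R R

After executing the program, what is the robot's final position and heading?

Answer: Final position: (x=2, y=11), facing North

Derivation:
Start: (x=8, y=11), facing East
  F3: move forward 1/3 (blocked), now at (x=9, y=11)
  L: turn left, now facing North
  L: turn left, now facing West
  R: turn right, now facing North
  L: turn left, now facing West
  F3: move forward 3, now at (x=6, y=11)
  F4: move forward 4, now at (x=2, y=11)
  L: turn left, now facing South
  R: turn right, now facing West
  R: turn right, now facing North
Final: (x=2, y=11), facing North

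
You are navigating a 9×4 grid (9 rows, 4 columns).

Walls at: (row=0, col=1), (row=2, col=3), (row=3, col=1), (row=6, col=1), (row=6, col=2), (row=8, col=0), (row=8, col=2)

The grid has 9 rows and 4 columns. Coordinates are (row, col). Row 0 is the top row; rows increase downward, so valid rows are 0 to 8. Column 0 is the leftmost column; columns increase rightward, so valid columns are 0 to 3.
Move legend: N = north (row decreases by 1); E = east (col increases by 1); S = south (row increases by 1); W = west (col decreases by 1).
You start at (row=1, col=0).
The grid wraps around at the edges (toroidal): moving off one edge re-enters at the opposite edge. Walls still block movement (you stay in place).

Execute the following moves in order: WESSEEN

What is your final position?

Answer: Final position: (row=2, col=0)

Derivation:
Start: (row=1, col=0)
  W (west): (row=1, col=0) -> (row=1, col=3)
  E (east): (row=1, col=3) -> (row=1, col=0)
  S (south): (row=1, col=0) -> (row=2, col=0)
  S (south): (row=2, col=0) -> (row=3, col=0)
  E (east): blocked, stay at (row=3, col=0)
  E (east): blocked, stay at (row=3, col=0)
  N (north): (row=3, col=0) -> (row=2, col=0)
Final: (row=2, col=0)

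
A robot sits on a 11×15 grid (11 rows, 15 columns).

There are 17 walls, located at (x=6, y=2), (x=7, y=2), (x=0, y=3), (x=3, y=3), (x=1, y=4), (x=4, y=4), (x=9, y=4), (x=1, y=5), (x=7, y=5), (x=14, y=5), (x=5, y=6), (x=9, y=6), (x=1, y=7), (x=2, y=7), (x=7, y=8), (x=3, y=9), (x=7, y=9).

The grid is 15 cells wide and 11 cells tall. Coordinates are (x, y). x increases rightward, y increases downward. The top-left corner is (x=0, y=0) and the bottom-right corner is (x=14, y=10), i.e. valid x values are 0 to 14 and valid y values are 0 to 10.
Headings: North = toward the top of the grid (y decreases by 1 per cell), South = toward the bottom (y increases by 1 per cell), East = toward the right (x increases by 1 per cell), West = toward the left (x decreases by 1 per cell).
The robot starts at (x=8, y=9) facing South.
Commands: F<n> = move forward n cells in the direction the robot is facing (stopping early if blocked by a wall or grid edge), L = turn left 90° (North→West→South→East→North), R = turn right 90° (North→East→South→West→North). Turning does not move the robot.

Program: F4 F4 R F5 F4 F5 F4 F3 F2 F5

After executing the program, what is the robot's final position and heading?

Answer: Final position: (x=0, y=10), facing West

Derivation:
Start: (x=8, y=9), facing South
  F4: move forward 1/4 (blocked), now at (x=8, y=10)
  F4: move forward 0/4 (blocked), now at (x=8, y=10)
  R: turn right, now facing West
  F5: move forward 5, now at (x=3, y=10)
  F4: move forward 3/4 (blocked), now at (x=0, y=10)
  F5: move forward 0/5 (blocked), now at (x=0, y=10)
  F4: move forward 0/4 (blocked), now at (x=0, y=10)
  F3: move forward 0/3 (blocked), now at (x=0, y=10)
  F2: move forward 0/2 (blocked), now at (x=0, y=10)
  F5: move forward 0/5 (blocked), now at (x=0, y=10)
Final: (x=0, y=10), facing West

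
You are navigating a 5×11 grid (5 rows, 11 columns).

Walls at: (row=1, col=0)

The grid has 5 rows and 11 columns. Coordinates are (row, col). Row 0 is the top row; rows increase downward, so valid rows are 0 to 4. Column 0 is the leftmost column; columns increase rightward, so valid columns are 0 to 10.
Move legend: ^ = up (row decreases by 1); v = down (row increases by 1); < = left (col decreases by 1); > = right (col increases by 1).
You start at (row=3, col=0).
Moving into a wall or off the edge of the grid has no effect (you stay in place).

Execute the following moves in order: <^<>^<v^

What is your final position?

Start: (row=3, col=0)
  < (left): blocked, stay at (row=3, col=0)
  ^ (up): (row=3, col=0) -> (row=2, col=0)
  < (left): blocked, stay at (row=2, col=0)
  > (right): (row=2, col=0) -> (row=2, col=1)
  ^ (up): (row=2, col=1) -> (row=1, col=1)
  < (left): blocked, stay at (row=1, col=1)
  v (down): (row=1, col=1) -> (row=2, col=1)
  ^ (up): (row=2, col=1) -> (row=1, col=1)
Final: (row=1, col=1)

Answer: Final position: (row=1, col=1)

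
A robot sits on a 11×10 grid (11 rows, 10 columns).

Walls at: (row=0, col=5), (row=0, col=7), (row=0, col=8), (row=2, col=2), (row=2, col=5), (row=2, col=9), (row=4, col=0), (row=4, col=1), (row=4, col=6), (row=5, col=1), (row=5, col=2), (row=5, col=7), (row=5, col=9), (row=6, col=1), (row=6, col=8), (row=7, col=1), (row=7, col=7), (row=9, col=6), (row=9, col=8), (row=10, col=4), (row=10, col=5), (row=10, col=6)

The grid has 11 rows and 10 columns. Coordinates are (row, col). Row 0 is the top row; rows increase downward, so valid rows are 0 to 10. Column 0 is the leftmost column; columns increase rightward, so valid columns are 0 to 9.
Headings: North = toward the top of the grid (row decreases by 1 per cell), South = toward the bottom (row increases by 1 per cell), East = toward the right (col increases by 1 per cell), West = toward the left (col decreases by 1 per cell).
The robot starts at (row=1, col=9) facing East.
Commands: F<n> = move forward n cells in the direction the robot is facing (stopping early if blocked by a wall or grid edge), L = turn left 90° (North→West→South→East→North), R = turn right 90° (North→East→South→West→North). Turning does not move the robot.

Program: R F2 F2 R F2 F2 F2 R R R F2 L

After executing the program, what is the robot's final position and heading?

Start: (row=1, col=9), facing East
  R: turn right, now facing South
  F2: move forward 0/2 (blocked), now at (row=1, col=9)
  F2: move forward 0/2 (blocked), now at (row=1, col=9)
  R: turn right, now facing West
  F2: move forward 2, now at (row=1, col=7)
  F2: move forward 2, now at (row=1, col=5)
  F2: move forward 2, now at (row=1, col=3)
  R: turn right, now facing North
  R: turn right, now facing East
  R: turn right, now facing South
  F2: move forward 2, now at (row=3, col=3)
  L: turn left, now facing East
Final: (row=3, col=3), facing East

Answer: Final position: (row=3, col=3), facing East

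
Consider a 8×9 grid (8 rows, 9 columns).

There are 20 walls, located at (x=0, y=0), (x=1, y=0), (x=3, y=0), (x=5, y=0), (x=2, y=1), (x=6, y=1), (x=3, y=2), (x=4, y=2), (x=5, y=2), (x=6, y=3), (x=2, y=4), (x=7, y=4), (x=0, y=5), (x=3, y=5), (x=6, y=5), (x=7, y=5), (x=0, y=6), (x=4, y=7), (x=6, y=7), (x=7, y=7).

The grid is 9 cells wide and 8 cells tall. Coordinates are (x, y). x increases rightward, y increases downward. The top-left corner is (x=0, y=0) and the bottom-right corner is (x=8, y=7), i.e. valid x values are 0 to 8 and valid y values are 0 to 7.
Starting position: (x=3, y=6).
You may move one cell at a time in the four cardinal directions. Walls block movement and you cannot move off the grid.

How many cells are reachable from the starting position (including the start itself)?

BFS flood-fill from (x=3, y=6):
  Distance 0: (x=3, y=6)
  Distance 1: (x=2, y=6), (x=4, y=6), (x=3, y=7)
  Distance 2: (x=2, y=5), (x=4, y=5), (x=1, y=6), (x=5, y=6), (x=2, y=7)
  Distance 3: (x=4, y=4), (x=1, y=5), (x=5, y=5), (x=6, y=6), (x=1, y=7), (x=5, y=7)
  Distance 4: (x=4, y=3), (x=1, y=4), (x=3, y=4), (x=5, y=4), (x=7, y=6), (x=0, y=7)
  Distance 5: (x=1, y=3), (x=3, y=3), (x=5, y=3), (x=0, y=4), (x=6, y=4), (x=8, y=6)
  Distance 6: (x=1, y=2), (x=0, y=3), (x=2, y=3), (x=8, y=5), (x=8, y=7)
  Distance 7: (x=1, y=1), (x=0, y=2), (x=2, y=2), (x=8, y=4)
  Distance 8: (x=0, y=1), (x=8, y=3)
  Distance 9: (x=8, y=2), (x=7, y=3)
  Distance 10: (x=8, y=1), (x=7, y=2)
  Distance 11: (x=8, y=0), (x=7, y=1), (x=6, y=2)
  Distance 12: (x=7, y=0)
  Distance 13: (x=6, y=0)
Total reachable: 47 (grid has 52 open cells total)

Answer: Reachable cells: 47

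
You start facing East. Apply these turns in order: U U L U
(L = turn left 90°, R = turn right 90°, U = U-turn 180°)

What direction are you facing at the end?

Start: East
  U (U-turn (180°)) -> West
  U (U-turn (180°)) -> East
  L (left (90° counter-clockwise)) -> North
  U (U-turn (180°)) -> South
Final: South

Answer: Final heading: South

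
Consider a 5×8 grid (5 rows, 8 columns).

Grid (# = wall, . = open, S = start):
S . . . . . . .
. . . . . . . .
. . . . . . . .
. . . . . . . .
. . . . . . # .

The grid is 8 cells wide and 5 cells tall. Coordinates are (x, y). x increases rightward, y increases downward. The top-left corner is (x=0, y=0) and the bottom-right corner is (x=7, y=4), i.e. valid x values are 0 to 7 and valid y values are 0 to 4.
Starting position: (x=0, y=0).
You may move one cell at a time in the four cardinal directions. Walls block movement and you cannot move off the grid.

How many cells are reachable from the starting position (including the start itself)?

BFS flood-fill from (x=0, y=0):
  Distance 0: (x=0, y=0)
  Distance 1: (x=1, y=0), (x=0, y=1)
  Distance 2: (x=2, y=0), (x=1, y=1), (x=0, y=2)
  Distance 3: (x=3, y=0), (x=2, y=1), (x=1, y=2), (x=0, y=3)
  Distance 4: (x=4, y=0), (x=3, y=1), (x=2, y=2), (x=1, y=3), (x=0, y=4)
  Distance 5: (x=5, y=0), (x=4, y=1), (x=3, y=2), (x=2, y=3), (x=1, y=4)
  Distance 6: (x=6, y=0), (x=5, y=1), (x=4, y=2), (x=3, y=3), (x=2, y=4)
  Distance 7: (x=7, y=0), (x=6, y=1), (x=5, y=2), (x=4, y=3), (x=3, y=4)
  Distance 8: (x=7, y=1), (x=6, y=2), (x=5, y=3), (x=4, y=4)
  Distance 9: (x=7, y=2), (x=6, y=3), (x=5, y=4)
  Distance 10: (x=7, y=3)
  Distance 11: (x=7, y=4)
Total reachable: 39 (grid has 39 open cells total)

Answer: Reachable cells: 39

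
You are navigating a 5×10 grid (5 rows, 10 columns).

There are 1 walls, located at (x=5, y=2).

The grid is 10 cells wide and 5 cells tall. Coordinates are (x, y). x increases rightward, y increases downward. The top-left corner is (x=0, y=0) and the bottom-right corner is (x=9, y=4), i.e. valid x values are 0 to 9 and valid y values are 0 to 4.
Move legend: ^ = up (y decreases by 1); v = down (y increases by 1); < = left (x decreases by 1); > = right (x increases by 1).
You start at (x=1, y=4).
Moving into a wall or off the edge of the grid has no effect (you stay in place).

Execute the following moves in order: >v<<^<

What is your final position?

Start: (x=1, y=4)
  > (right): (x=1, y=4) -> (x=2, y=4)
  v (down): blocked, stay at (x=2, y=4)
  < (left): (x=2, y=4) -> (x=1, y=4)
  < (left): (x=1, y=4) -> (x=0, y=4)
  ^ (up): (x=0, y=4) -> (x=0, y=3)
  < (left): blocked, stay at (x=0, y=3)
Final: (x=0, y=3)

Answer: Final position: (x=0, y=3)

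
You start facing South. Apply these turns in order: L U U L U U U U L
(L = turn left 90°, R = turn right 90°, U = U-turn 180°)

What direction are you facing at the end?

Start: South
  L (left (90° counter-clockwise)) -> East
  U (U-turn (180°)) -> West
  U (U-turn (180°)) -> East
  L (left (90° counter-clockwise)) -> North
  U (U-turn (180°)) -> South
  U (U-turn (180°)) -> North
  U (U-turn (180°)) -> South
  U (U-turn (180°)) -> North
  L (left (90° counter-clockwise)) -> West
Final: West

Answer: Final heading: West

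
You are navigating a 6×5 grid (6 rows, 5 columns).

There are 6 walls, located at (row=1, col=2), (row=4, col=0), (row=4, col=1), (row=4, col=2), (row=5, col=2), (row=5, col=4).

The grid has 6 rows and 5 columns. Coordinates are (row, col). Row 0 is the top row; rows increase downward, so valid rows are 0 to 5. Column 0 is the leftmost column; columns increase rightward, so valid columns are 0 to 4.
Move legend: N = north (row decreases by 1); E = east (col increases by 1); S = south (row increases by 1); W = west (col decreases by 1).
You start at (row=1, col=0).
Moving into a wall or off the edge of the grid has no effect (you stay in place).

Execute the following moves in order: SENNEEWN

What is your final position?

Start: (row=1, col=0)
  S (south): (row=1, col=0) -> (row=2, col=0)
  E (east): (row=2, col=0) -> (row=2, col=1)
  N (north): (row=2, col=1) -> (row=1, col=1)
  N (north): (row=1, col=1) -> (row=0, col=1)
  E (east): (row=0, col=1) -> (row=0, col=2)
  E (east): (row=0, col=2) -> (row=0, col=3)
  W (west): (row=0, col=3) -> (row=0, col=2)
  N (north): blocked, stay at (row=0, col=2)
Final: (row=0, col=2)

Answer: Final position: (row=0, col=2)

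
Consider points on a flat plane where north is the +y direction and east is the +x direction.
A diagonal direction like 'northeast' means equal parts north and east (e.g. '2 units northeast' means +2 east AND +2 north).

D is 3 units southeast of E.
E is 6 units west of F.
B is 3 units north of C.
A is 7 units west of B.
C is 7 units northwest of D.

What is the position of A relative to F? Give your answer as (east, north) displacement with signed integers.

Answer: A is at (east=-17, north=7) relative to F.

Derivation:
Place F at the origin (east=0, north=0).
  E is 6 units west of F: delta (east=-6, north=+0); E at (east=-6, north=0).
  D is 3 units southeast of E: delta (east=+3, north=-3); D at (east=-3, north=-3).
  C is 7 units northwest of D: delta (east=-7, north=+7); C at (east=-10, north=4).
  B is 3 units north of C: delta (east=+0, north=+3); B at (east=-10, north=7).
  A is 7 units west of B: delta (east=-7, north=+0); A at (east=-17, north=7).
Therefore A relative to F: (east=-17, north=7).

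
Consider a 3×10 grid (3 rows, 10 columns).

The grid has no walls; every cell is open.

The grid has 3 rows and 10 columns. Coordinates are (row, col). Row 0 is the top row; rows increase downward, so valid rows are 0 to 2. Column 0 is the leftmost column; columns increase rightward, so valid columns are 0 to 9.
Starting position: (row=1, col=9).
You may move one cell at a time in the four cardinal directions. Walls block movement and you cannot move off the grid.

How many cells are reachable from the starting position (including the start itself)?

Answer: Reachable cells: 30

Derivation:
BFS flood-fill from (row=1, col=9):
  Distance 0: (row=1, col=9)
  Distance 1: (row=0, col=9), (row=1, col=8), (row=2, col=9)
  Distance 2: (row=0, col=8), (row=1, col=7), (row=2, col=8)
  Distance 3: (row=0, col=7), (row=1, col=6), (row=2, col=7)
  Distance 4: (row=0, col=6), (row=1, col=5), (row=2, col=6)
  Distance 5: (row=0, col=5), (row=1, col=4), (row=2, col=5)
  Distance 6: (row=0, col=4), (row=1, col=3), (row=2, col=4)
  Distance 7: (row=0, col=3), (row=1, col=2), (row=2, col=3)
  Distance 8: (row=0, col=2), (row=1, col=1), (row=2, col=2)
  Distance 9: (row=0, col=1), (row=1, col=0), (row=2, col=1)
  Distance 10: (row=0, col=0), (row=2, col=0)
Total reachable: 30 (grid has 30 open cells total)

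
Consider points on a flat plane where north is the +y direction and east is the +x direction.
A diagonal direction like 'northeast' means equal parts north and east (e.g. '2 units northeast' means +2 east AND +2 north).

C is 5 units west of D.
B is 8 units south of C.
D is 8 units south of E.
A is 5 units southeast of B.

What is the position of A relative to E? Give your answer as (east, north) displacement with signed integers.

Answer: A is at (east=0, north=-21) relative to E.

Derivation:
Place E at the origin (east=0, north=0).
  D is 8 units south of E: delta (east=+0, north=-8); D at (east=0, north=-8).
  C is 5 units west of D: delta (east=-5, north=+0); C at (east=-5, north=-8).
  B is 8 units south of C: delta (east=+0, north=-8); B at (east=-5, north=-16).
  A is 5 units southeast of B: delta (east=+5, north=-5); A at (east=0, north=-21).
Therefore A relative to E: (east=0, north=-21).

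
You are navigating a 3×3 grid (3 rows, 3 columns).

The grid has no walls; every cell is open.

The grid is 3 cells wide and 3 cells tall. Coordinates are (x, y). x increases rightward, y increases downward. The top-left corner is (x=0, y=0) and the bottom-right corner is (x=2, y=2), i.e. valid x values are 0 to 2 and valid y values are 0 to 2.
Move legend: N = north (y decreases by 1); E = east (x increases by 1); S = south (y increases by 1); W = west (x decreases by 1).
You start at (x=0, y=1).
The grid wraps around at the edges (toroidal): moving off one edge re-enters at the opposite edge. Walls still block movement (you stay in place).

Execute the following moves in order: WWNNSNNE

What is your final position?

Answer: Final position: (x=2, y=1)

Derivation:
Start: (x=0, y=1)
  W (west): (x=0, y=1) -> (x=2, y=1)
  W (west): (x=2, y=1) -> (x=1, y=1)
  N (north): (x=1, y=1) -> (x=1, y=0)
  N (north): (x=1, y=0) -> (x=1, y=2)
  S (south): (x=1, y=2) -> (x=1, y=0)
  N (north): (x=1, y=0) -> (x=1, y=2)
  N (north): (x=1, y=2) -> (x=1, y=1)
  E (east): (x=1, y=1) -> (x=2, y=1)
Final: (x=2, y=1)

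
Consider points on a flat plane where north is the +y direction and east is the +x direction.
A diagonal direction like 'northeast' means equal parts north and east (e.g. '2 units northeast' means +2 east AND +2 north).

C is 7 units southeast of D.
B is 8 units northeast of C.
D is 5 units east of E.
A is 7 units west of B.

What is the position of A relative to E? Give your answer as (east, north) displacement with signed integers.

Answer: A is at (east=13, north=1) relative to E.

Derivation:
Place E at the origin (east=0, north=0).
  D is 5 units east of E: delta (east=+5, north=+0); D at (east=5, north=0).
  C is 7 units southeast of D: delta (east=+7, north=-7); C at (east=12, north=-7).
  B is 8 units northeast of C: delta (east=+8, north=+8); B at (east=20, north=1).
  A is 7 units west of B: delta (east=-7, north=+0); A at (east=13, north=1).
Therefore A relative to E: (east=13, north=1).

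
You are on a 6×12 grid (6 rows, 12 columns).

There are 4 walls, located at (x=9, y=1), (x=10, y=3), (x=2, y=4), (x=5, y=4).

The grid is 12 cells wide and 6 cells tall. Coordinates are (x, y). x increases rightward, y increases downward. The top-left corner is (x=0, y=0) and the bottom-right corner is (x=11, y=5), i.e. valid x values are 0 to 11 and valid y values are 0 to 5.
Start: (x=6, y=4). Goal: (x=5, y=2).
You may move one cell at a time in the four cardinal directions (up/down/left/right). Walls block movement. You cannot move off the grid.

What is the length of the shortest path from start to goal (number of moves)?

BFS from (x=6, y=4) until reaching (x=5, y=2):
  Distance 0: (x=6, y=4)
  Distance 1: (x=6, y=3), (x=7, y=4), (x=6, y=5)
  Distance 2: (x=6, y=2), (x=5, y=3), (x=7, y=3), (x=8, y=4), (x=5, y=5), (x=7, y=5)
  Distance 3: (x=6, y=1), (x=5, y=2), (x=7, y=2), (x=4, y=3), (x=8, y=3), (x=9, y=4), (x=4, y=5), (x=8, y=5)  <- goal reached here
One shortest path (3 moves): (x=6, y=4) -> (x=6, y=3) -> (x=5, y=3) -> (x=5, y=2)

Answer: Shortest path length: 3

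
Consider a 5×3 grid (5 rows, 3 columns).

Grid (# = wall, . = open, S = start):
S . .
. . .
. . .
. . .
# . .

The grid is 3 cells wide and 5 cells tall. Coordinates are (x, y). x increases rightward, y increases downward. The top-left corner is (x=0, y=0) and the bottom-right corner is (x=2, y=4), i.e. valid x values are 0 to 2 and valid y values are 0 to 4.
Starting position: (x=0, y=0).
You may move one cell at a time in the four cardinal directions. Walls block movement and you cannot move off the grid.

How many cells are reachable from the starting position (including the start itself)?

BFS flood-fill from (x=0, y=0):
  Distance 0: (x=0, y=0)
  Distance 1: (x=1, y=0), (x=0, y=1)
  Distance 2: (x=2, y=0), (x=1, y=1), (x=0, y=2)
  Distance 3: (x=2, y=1), (x=1, y=2), (x=0, y=3)
  Distance 4: (x=2, y=2), (x=1, y=3)
  Distance 5: (x=2, y=3), (x=1, y=4)
  Distance 6: (x=2, y=4)
Total reachable: 14 (grid has 14 open cells total)

Answer: Reachable cells: 14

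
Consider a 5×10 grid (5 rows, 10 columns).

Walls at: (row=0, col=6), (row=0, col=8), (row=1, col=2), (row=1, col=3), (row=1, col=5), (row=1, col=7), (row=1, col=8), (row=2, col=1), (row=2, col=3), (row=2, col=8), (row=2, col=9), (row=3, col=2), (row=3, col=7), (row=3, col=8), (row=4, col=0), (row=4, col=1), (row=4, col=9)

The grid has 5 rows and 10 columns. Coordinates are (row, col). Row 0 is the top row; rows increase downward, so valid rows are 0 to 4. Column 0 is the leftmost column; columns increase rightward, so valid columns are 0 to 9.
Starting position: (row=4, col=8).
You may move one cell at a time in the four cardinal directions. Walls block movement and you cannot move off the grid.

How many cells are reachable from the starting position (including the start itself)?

BFS flood-fill from (row=4, col=8):
  Distance 0: (row=4, col=8)
  Distance 1: (row=4, col=7)
  Distance 2: (row=4, col=6)
  Distance 3: (row=3, col=6), (row=4, col=5)
  Distance 4: (row=2, col=6), (row=3, col=5), (row=4, col=4)
  Distance 5: (row=1, col=6), (row=2, col=5), (row=2, col=7), (row=3, col=4), (row=4, col=3)
  Distance 6: (row=2, col=4), (row=3, col=3), (row=4, col=2)
  Distance 7: (row=1, col=4)
  Distance 8: (row=0, col=4)
  Distance 9: (row=0, col=3), (row=0, col=5)
  Distance 10: (row=0, col=2)
  Distance 11: (row=0, col=1)
  Distance 12: (row=0, col=0), (row=1, col=1)
  Distance 13: (row=1, col=0)
  Distance 14: (row=2, col=0)
  Distance 15: (row=3, col=0)
  Distance 16: (row=3, col=1)
Total reachable: 28 (grid has 33 open cells total)

Answer: Reachable cells: 28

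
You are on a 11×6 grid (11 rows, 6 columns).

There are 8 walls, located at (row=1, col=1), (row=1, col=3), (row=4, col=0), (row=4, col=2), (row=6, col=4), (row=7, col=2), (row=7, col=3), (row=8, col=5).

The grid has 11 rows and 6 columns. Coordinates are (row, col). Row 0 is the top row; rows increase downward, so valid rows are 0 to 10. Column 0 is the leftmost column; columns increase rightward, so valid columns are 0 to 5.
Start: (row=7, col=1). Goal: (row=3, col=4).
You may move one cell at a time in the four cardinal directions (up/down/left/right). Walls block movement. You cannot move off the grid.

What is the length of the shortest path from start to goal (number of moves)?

BFS from (row=7, col=1) until reaching (row=3, col=4):
  Distance 0: (row=7, col=1)
  Distance 1: (row=6, col=1), (row=7, col=0), (row=8, col=1)
  Distance 2: (row=5, col=1), (row=6, col=0), (row=6, col=2), (row=8, col=0), (row=8, col=2), (row=9, col=1)
  Distance 3: (row=4, col=1), (row=5, col=0), (row=5, col=2), (row=6, col=3), (row=8, col=3), (row=9, col=0), (row=9, col=2), (row=10, col=1)
  Distance 4: (row=3, col=1), (row=5, col=3), (row=8, col=4), (row=9, col=3), (row=10, col=0), (row=10, col=2)
  Distance 5: (row=2, col=1), (row=3, col=0), (row=3, col=2), (row=4, col=3), (row=5, col=4), (row=7, col=4), (row=9, col=4), (row=10, col=3)
  Distance 6: (row=2, col=0), (row=2, col=2), (row=3, col=3), (row=4, col=4), (row=5, col=5), (row=7, col=5), (row=9, col=5), (row=10, col=4)
  Distance 7: (row=1, col=0), (row=1, col=2), (row=2, col=3), (row=3, col=4), (row=4, col=5), (row=6, col=5), (row=10, col=5)  <- goal reached here
One shortest path (7 moves): (row=7, col=1) -> (row=6, col=1) -> (row=6, col=2) -> (row=6, col=3) -> (row=5, col=3) -> (row=5, col=4) -> (row=4, col=4) -> (row=3, col=4)

Answer: Shortest path length: 7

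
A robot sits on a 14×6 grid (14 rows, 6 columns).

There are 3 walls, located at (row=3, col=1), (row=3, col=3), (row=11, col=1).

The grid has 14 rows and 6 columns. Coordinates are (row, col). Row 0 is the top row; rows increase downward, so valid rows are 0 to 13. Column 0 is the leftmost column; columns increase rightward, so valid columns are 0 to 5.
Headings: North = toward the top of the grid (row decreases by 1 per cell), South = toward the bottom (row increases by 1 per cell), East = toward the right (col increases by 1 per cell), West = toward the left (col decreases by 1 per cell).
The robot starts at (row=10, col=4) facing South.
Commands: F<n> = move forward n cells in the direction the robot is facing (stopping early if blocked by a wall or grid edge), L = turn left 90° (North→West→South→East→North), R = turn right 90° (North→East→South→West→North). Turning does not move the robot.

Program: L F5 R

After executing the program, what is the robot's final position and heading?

Start: (row=10, col=4), facing South
  L: turn left, now facing East
  F5: move forward 1/5 (blocked), now at (row=10, col=5)
  R: turn right, now facing South
Final: (row=10, col=5), facing South

Answer: Final position: (row=10, col=5), facing South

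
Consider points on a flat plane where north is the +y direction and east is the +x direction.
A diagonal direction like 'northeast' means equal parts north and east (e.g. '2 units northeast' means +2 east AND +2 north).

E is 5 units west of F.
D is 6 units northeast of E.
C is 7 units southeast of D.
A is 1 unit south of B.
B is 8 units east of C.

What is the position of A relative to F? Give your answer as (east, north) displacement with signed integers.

Place F at the origin (east=0, north=0).
  E is 5 units west of F: delta (east=-5, north=+0); E at (east=-5, north=0).
  D is 6 units northeast of E: delta (east=+6, north=+6); D at (east=1, north=6).
  C is 7 units southeast of D: delta (east=+7, north=-7); C at (east=8, north=-1).
  B is 8 units east of C: delta (east=+8, north=+0); B at (east=16, north=-1).
  A is 1 unit south of B: delta (east=+0, north=-1); A at (east=16, north=-2).
Therefore A relative to F: (east=16, north=-2).

Answer: A is at (east=16, north=-2) relative to F.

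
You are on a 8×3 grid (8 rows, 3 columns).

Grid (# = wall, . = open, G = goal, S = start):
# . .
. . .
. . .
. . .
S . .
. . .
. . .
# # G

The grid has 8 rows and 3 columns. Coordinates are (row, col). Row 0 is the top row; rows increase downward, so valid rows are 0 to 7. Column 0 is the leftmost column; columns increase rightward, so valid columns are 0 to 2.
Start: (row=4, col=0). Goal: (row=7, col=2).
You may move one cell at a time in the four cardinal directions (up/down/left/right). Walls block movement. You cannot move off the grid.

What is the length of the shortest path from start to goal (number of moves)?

Answer: Shortest path length: 5

Derivation:
BFS from (row=4, col=0) until reaching (row=7, col=2):
  Distance 0: (row=4, col=0)
  Distance 1: (row=3, col=0), (row=4, col=1), (row=5, col=0)
  Distance 2: (row=2, col=0), (row=3, col=1), (row=4, col=2), (row=5, col=1), (row=6, col=0)
  Distance 3: (row=1, col=0), (row=2, col=1), (row=3, col=2), (row=5, col=2), (row=6, col=1)
  Distance 4: (row=1, col=1), (row=2, col=2), (row=6, col=2)
  Distance 5: (row=0, col=1), (row=1, col=2), (row=7, col=2)  <- goal reached here
One shortest path (5 moves): (row=4, col=0) -> (row=4, col=1) -> (row=4, col=2) -> (row=5, col=2) -> (row=6, col=2) -> (row=7, col=2)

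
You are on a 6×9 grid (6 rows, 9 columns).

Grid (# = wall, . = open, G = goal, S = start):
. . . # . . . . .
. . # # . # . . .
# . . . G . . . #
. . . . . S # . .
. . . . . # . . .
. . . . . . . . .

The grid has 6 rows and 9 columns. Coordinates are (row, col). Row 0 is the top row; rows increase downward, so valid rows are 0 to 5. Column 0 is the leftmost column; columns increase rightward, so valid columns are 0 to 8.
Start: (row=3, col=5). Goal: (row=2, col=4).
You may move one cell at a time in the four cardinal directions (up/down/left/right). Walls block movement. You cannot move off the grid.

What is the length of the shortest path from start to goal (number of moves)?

Answer: Shortest path length: 2

Derivation:
BFS from (row=3, col=5) until reaching (row=2, col=4):
  Distance 0: (row=3, col=5)
  Distance 1: (row=2, col=5), (row=3, col=4)
  Distance 2: (row=2, col=4), (row=2, col=6), (row=3, col=3), (row=4, col=4)  <- goal reached here
One shortest path (2 moves): (row=3, col=5) -> (row=3, col=4) -> (row=2, col=4)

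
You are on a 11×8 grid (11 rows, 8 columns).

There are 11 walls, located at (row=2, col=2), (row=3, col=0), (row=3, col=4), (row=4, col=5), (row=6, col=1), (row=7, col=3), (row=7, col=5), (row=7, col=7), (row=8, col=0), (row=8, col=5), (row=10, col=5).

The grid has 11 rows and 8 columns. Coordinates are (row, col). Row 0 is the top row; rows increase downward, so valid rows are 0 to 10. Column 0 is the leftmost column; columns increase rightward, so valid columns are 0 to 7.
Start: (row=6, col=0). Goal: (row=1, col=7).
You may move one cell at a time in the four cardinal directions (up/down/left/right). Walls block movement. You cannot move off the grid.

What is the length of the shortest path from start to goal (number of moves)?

BFS from (row=6, col=0) until reaching (row=1, col=7):
  Distance 0: (row=6, col=0)
  Distance 1: (row=5, col=0), (row=7, col=0)
  Distance 2: (row=4, col=0), (row=5, col=1), (row=7, col=1)
  Distance 3: (row=4, col=1), (row=5, col=2), (row=7, col=2), (row=8, col=1)
  Distance 4: (row=3, col=1), (row=4, col=2), (row=5, col=3), (row=6, col=2), (row=8, col=2), (row=9, col=1)
  Distance 5: (row=2, col=1), (row=3, col=2), (row=4, col=3), (row=5, col=4), (row=6, col=3), (row=8, col=3), (row=9, col=0), (row=9, col=2), (row=10, col=1)
  Distance 6: (row=1, col=1), (row=2, col=0), (row=3, col=3), (row=4, col=4), (row=5, col=5), (row=6, col=4), (row=8, col=4), (row=9, col=3), (row=10, col=0), (row=10, col=2)
  Distance 7: (row=0, col=1), (row=1, col=0), (row=1, col=2), (row=2, col=3), (row=5, col=6), (row=6, col=5), (row=7, col=4), (row=9, col=4), (row=10, col=3)
  Distance 8: (row=0, col=0), (row=0, col=2), (row=1, col=3), (row=2, col=4), (row=4, col=6), (row=5, col=7), (row=6, col=6), (row=9, col=5), (row=10, col=4)
  Distance 9: (row=0, col=3), (row=1, col=4), (row=2, col=5), (row=3, col=6), (row=4, col=7), (row=6, col=7), (row=7, col=6), (row=9, col=6)
  Distance 10: (row=0, col=4), (row=1, col=5), (row=2, col=6), (row=3, col=5), (row=3, col=7), (row=8, col=6), (row=9, col=7), (row=10, col=6)
  Distance 11: (row=0, col=5), (row=1, col=6), (row=2, col=7), (row=8, col=7), (row=10, col=7)
  Distance 12: (row=0, col=6), (row=1, col=7)  <- goal reached here
One shortest path (12 moves): (row=6, col=0) -> (row=5, col=0) -> (row=5, col=1) -> (row=5, col=2) -> (row=5, col=3) -> (row=5, col=4) -> (row=5, col=5) -> (row=5, col=6) -> (row=5, col=7) -> (row=4, col=7) -> (row=3, col=7) -> (row=2, col=7) -> (row=1, col=7)

Answer: Shortest path length: 12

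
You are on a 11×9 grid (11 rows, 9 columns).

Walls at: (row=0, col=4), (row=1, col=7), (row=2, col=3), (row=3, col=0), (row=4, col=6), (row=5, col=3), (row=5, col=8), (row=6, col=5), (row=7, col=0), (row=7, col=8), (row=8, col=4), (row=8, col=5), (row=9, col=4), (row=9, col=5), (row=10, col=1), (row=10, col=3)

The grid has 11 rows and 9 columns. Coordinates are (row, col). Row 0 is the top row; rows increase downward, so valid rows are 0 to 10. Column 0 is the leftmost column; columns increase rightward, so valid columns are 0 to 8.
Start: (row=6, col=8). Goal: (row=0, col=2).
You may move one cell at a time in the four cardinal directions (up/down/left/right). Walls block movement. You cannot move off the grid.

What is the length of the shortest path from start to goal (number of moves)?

BFS from (row=6, col=8) until reaching (row=0, col=2):
  Distance 0: (row=6, col=8)
  Distance 1: (row=6, col=7)
  Distance 2: (row=5, col=7), (row=6, col=6), (row=7, col=7)
  Distance 3: (row=4, col=7), (row=5, col=6), (row=7, col=6), (row=8, col=7)
  Distance 4: (row=3, col=7), (row=4, col=8), (row=5, col=5), (row=7, col=5), (row=8, col=6), (row=8, col=8), (row=9, col=7)
  Distance 5: (row=2, col=7), (row=3, col=6), (row=3, col=8), (row=4, col=5), (row=5, col=4), (row=7, col=4), (row=9, col=6), (row=9, col=8), (row=10, col=7)
  Distance 6: (row=2, col=6), (row=2, col=8), (row=3, col=5), (row=4, col=4), (row=6, col=4), (row=7, col=3), (row=10, col=6), (row=10, col=8)
  Distance 7: (row=1, col=6), (row=1, col=8), (row=2, col=5), (row=3, col=4), (row=4, col=3), (row=6, col=3), (row=7, col=2), (row=8, col=3), (row=10, col=5)
  Distance 8: (row=0, col=6), (row=0, col=8), (row=1, col=5), (row=2, col=4), (row=3, col=3), (row=4, col=2), (row=6, col=2), (row=7, col=1), (row=8, col=2), (row=9, col=3), (row=10, col=4)
  Distance 9: (row=0, col=5), (row=0, col=7), (row=1, col=4), (row=3, col=2), (row=4, col=1), (row=5, col=2), (row=6, col=1), (row=8, col=1), (row=9, col=2)
  Distance 10: (row=1, col=3), (row=2, col=2), (row=3, col=1), (row=4, col=0), (row=5, col=1), (row=6, col=0), (row=8, col=0), (row=9, col=1), (row=10, col=2)
  Distance 11: (row=0, col=3), (row=1, col=2), (row=2, col=1), (row=5, col=0), (row=9, col=0)
  Distance 12: (row=0, col=2), (row=1, col=1), (row=2, col=0), (row=10, col=0)  <- goal reached here
One shortest path (12 moves): (row=6, col=8) -> (row=6, col=7) -> (row=6, col=6) -> (row=5, col=6) -> (row=5, col=5) -> (row=5, col=4) -> (row=4, col=4) -> (row=4, col=3) -> (row=4, col=2) -> (row=3, col=2) -> (row=2, col=2) -> (row=1, col=2) -> (row=0, col=2)

Answer: Shortest path length: 12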